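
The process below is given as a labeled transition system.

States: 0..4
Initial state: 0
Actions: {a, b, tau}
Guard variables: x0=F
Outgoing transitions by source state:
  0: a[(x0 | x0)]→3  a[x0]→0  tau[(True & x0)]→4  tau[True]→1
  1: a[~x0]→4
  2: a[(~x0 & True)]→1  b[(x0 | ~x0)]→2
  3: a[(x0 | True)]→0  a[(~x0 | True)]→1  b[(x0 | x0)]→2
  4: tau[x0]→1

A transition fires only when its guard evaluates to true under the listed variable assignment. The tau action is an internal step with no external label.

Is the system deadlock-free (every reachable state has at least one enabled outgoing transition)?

Answer: DEADLOCK at state 4

Analysis:
R = {0,1,4}
  0: tau→1  [deg 1]
  1: a→4  [deg 1]
  4: ∅  [STUCK]
trace reaching 4: tau·a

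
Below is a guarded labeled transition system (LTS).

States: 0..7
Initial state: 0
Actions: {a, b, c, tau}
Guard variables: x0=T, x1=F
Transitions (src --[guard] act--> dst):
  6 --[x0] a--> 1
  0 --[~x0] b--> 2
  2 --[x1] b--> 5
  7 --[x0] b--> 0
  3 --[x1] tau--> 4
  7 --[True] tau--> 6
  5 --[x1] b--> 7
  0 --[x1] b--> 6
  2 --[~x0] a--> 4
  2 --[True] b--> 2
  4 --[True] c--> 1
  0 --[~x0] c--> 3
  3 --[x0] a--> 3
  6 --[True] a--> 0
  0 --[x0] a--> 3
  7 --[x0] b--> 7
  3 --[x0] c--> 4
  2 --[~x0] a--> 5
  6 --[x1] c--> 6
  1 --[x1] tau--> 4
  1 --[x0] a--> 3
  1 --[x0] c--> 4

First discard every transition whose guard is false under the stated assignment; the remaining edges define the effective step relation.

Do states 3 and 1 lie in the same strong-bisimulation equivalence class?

Refine partition for ~:
  π0 = {{0,1,2,3,4,5,6,7}}
  π1 = {{0,6},{1,3},{2},{4},{5},{7}}
  π2 = {{0},{1,3},{2},{4},{5},{6},{7}}
Fixed point at round 3; 7 class(es).
3∈{1,3}, 1∈{1,3}

Answer: BISIMILAR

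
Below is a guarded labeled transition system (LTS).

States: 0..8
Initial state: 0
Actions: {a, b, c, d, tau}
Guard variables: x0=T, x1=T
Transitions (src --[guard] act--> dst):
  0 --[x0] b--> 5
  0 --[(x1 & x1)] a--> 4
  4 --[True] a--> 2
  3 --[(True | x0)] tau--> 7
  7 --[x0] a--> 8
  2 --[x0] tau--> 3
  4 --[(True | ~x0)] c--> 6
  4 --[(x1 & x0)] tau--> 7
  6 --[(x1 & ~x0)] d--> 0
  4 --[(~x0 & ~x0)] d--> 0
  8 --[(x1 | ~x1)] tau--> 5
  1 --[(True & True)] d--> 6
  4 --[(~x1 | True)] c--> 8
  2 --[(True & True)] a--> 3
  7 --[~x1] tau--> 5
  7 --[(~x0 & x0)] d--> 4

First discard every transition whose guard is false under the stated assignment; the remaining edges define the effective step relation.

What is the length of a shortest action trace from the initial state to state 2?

Breadth-first toward 2:
  depth 0: {0}
  depth 1: {4,5}
  depth 2: {2,6,7,8}
depth(2)=2, e.g. a·a

Answer: 2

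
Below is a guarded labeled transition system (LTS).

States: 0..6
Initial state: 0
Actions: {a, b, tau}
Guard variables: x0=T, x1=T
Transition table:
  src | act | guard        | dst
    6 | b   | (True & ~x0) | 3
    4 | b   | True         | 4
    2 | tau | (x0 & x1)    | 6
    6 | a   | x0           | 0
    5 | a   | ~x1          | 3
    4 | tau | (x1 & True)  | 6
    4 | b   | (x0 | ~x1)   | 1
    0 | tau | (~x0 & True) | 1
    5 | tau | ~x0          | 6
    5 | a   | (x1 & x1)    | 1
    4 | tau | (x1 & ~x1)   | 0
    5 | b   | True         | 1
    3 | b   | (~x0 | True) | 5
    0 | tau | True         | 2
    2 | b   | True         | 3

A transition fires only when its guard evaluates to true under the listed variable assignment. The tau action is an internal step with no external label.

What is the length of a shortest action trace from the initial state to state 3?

Answer: 2

Trace:
Layered search for 3:
  L0 = {0}
  L1 = {2}
  L2 = {3,6}
first hit 3 at d=2 via tau·b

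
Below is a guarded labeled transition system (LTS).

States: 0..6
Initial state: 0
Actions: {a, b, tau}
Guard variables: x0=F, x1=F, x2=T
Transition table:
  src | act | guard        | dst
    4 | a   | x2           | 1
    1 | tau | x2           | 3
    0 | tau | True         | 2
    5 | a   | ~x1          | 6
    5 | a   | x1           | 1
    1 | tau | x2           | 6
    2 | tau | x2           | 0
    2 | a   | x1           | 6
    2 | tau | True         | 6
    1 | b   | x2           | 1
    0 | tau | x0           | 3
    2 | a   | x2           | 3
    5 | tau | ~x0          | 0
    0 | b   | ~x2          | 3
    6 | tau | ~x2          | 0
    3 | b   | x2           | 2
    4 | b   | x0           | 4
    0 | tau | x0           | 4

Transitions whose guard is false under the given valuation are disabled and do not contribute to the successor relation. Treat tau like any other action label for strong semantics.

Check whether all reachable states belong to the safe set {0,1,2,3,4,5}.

Safe = {0,1,2,3,4,5}
R = {0,2,3,6}
  0: safe
  2: safe
  3: safe
  6: outside
reach 6 via tau·tau — violates

Answer: INVARIANT VIOLATED at state 6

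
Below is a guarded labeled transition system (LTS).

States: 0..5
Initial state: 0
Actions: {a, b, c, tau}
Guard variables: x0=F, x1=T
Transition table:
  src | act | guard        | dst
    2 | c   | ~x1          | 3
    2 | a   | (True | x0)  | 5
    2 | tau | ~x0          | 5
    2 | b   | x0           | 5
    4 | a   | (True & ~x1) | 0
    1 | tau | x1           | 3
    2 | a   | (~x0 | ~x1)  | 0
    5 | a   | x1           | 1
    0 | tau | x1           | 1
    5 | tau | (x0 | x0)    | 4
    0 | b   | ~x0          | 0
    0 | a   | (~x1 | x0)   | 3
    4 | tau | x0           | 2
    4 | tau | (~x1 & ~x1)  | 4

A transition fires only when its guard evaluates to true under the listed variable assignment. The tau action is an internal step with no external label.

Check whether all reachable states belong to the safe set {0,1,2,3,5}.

Answer: INVARIANT HOLDS

Working:
Safe = {0,1,2,3,5}
R = {0,1,3}
  0: ok
  1: ok
  3: ok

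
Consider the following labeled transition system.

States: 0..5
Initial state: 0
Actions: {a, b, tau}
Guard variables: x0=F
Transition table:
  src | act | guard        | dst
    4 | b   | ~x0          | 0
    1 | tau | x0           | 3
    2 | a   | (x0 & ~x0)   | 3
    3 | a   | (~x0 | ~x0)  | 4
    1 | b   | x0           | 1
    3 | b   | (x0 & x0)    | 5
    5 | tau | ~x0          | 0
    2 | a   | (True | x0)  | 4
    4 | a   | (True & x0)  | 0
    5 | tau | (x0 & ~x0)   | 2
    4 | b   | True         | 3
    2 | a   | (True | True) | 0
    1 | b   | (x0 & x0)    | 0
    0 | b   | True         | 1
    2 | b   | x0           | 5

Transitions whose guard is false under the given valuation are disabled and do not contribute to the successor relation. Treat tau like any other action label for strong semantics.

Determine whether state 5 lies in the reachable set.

After dropping false guards: 7 live edges.
L0 = {0}
L1 = {1}  total {0,1}
R = {0,1}

Answer: UNREACHABLE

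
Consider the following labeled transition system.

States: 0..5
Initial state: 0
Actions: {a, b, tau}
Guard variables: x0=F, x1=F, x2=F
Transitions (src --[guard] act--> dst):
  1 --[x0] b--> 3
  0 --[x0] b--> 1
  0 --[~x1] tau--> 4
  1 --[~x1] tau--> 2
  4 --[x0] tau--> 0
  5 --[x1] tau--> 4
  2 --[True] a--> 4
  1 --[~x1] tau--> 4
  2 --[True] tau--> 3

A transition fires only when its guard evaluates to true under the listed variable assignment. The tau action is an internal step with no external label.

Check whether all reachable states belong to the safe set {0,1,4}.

Answer: INVARIANT HOLDS

Trace:
Inv-set: {0,1,4}
Reachable = {0,4}
  0: ✓
  4: ✓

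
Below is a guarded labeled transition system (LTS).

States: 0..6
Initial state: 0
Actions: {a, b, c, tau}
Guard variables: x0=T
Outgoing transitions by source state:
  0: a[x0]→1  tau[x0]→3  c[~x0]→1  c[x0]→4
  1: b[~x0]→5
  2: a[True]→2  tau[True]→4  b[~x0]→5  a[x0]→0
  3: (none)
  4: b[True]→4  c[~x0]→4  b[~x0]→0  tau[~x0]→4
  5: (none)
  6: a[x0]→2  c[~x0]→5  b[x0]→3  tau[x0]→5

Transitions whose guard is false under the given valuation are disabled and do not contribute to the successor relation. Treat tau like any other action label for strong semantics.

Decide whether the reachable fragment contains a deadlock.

Reach set: {0,1,3,4}
  0: a→1  c→4  tau→3  [3 out]
  1: ∅  [deadlock]
  3: ∅  [deadlock]
  4: b→4  [1 out]
witness 1: a

Answer: DEADLOCK at state 1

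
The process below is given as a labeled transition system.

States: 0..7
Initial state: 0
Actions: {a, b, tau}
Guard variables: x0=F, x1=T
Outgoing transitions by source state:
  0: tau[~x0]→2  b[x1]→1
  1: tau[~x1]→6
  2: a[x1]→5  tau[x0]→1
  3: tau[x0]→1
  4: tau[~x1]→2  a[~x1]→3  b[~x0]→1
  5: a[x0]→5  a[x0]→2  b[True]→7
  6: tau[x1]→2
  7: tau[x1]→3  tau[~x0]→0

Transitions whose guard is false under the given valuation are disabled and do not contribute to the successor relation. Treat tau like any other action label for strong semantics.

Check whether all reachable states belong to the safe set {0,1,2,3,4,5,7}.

Answer: INVARIANT HOLDS

Working:
Inv-set: {0,1,2,3,4,5,7}
Reach set: {0,1,2,3,5,7}
  0: safe
  1: safe
  2: safe
  3: safe
  5: safe
  7: safe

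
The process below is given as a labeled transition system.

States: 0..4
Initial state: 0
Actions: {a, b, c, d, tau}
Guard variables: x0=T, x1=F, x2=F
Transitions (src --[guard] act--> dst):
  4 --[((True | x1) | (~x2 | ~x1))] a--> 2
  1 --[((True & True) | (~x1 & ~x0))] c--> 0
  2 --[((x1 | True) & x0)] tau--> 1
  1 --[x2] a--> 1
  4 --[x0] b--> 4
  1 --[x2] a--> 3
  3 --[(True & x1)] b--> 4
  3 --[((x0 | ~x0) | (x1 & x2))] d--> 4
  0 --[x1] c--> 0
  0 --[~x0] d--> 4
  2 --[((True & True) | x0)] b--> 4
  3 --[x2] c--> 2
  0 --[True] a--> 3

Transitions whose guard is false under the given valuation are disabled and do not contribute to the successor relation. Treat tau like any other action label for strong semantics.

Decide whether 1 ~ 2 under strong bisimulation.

Answer: NOT BISIMILAR

Trace:
Bisimulation quotient by refinement:
  round 0: {{0,1,2,3,4}}
  round 1: {{0},{1},{2},{3},{4}}
5 equivalence class(es) (converged in 2)
class of 1: {1}; class of 2: {2}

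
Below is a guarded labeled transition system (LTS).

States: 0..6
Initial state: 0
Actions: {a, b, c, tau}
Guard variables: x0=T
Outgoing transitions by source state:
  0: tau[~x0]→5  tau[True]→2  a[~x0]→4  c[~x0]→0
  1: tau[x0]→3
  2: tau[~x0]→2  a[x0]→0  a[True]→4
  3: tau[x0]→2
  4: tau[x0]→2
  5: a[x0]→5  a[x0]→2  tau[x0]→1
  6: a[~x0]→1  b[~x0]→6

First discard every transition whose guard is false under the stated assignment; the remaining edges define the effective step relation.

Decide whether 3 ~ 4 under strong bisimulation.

Answer: BISIMILAR

Analysis:
Compute ~ classes (split until stable):
  round 0: {{0,1,2,3,4,5,6}}
  round 1: {{0,1,3,4},{2},{5},{6}}
  round 2: {{0,3,4},{1},{2},{5},{6}}
Fixed point at round 3; 5 class(es).
[3]={0,3,4}  [4]={0,3,4}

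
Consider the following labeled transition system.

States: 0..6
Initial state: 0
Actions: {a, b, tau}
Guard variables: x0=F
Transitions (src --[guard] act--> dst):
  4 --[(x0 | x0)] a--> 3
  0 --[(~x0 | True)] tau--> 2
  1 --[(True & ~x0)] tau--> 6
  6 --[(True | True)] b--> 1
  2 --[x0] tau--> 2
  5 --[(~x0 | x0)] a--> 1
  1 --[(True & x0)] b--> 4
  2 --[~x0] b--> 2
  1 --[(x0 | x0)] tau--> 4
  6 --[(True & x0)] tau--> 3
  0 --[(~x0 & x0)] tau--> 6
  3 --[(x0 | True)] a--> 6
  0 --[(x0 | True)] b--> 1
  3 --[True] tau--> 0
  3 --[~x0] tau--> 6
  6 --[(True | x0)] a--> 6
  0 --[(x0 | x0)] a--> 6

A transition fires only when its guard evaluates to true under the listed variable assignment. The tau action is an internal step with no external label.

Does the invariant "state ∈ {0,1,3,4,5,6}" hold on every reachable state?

Answer: INVARIANT VIOLATED at state 2

Trace:
Allowed set {0,1,3,4,5,6}
R = {0,1,2,6}
  0: ✓
  1: ✓
  2: VIOLATES
  6: ✓
witness against invariant: tau → 2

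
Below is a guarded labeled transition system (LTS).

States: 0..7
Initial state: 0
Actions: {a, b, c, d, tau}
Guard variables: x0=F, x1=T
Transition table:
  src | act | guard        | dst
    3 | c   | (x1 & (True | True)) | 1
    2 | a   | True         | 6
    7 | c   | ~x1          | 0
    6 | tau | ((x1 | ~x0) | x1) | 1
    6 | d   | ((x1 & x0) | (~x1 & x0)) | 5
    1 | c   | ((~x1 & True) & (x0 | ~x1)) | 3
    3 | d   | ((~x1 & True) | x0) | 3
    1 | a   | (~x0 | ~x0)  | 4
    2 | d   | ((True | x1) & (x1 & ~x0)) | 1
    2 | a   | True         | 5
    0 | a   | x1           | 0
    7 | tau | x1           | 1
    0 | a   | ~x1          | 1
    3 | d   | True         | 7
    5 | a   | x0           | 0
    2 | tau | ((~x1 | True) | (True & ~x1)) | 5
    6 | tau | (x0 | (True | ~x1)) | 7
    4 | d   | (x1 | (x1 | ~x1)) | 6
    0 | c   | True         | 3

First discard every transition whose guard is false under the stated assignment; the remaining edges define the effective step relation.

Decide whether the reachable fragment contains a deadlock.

R = {0,1,3,4,6,7}
  0: a→0  c→3  [2 out]
  1: a→4  [1 out]
  3: c→1  d→7  [2 out]
  4: d→6  [1 out]
  6: tau→1  tau→7  [2 out]
  7: tau→1  [1 out]

Answer: DEADLOCK-FREE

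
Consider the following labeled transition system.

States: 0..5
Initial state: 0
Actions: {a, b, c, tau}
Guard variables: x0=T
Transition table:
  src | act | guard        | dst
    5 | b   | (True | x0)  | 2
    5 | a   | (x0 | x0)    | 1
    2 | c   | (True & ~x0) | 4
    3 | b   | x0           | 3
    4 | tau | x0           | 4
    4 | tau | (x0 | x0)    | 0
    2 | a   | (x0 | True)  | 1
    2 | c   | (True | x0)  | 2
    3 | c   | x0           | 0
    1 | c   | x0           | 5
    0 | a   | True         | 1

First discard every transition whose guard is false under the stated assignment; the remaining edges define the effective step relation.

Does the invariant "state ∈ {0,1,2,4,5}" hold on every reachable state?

Allowed set {0,1,2,4,5}
Reachable = {0,1,2,5}
  0: ok
  1: ok
  2: ok
  5: ok

Answer: INVARIANT HOLDS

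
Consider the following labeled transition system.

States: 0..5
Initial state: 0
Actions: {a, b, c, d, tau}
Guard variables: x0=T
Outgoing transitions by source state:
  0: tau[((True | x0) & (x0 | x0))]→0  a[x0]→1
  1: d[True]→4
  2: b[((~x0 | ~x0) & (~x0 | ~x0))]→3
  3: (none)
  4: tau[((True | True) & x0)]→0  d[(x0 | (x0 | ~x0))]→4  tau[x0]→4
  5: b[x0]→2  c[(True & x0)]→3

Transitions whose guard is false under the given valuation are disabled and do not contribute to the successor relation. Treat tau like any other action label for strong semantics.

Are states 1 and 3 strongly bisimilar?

Answer: NOT BISIMILAR

Working:
Compute ~ classes (split until stable):
  P[0] = {{0,1,2,3,4,5}}
  P[1] = {{0},{1},{2,3},{4},{5}}
5 equivalence class(es) (converged in 2)
class of 1: {1}; class of 3: {2,3}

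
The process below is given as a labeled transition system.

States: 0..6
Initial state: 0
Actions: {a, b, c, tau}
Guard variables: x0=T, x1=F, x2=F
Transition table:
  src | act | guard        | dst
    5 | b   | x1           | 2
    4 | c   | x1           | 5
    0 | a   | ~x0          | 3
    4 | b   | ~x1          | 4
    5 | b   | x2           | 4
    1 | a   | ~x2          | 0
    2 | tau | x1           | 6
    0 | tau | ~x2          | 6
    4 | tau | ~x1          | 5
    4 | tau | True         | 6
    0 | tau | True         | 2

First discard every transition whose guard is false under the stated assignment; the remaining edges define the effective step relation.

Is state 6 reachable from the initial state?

Answer: REACHABLE

Analysis:
6 transition(s) survive guard evaluation.
depth 0: {0}
depth 1: {2,6}  total {0,2,6}
R = {0,2,6}
witness 6: tau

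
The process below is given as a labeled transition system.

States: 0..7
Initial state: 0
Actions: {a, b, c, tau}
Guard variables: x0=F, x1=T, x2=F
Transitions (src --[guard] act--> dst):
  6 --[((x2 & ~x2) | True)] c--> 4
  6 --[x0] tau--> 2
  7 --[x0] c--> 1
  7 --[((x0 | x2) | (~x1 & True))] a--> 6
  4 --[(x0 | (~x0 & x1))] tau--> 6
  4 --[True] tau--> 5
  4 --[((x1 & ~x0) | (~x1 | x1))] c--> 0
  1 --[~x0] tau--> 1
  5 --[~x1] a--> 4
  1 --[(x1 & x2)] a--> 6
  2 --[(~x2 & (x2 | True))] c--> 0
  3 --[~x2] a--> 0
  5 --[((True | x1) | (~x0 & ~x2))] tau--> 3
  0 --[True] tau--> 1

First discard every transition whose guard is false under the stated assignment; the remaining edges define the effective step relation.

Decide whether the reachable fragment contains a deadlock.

Answer: DEADLOCK-FREE

Working:
Reachable = {0,1}
  0: tau→1  [deg 1]
  1: tau→1  [deg 1]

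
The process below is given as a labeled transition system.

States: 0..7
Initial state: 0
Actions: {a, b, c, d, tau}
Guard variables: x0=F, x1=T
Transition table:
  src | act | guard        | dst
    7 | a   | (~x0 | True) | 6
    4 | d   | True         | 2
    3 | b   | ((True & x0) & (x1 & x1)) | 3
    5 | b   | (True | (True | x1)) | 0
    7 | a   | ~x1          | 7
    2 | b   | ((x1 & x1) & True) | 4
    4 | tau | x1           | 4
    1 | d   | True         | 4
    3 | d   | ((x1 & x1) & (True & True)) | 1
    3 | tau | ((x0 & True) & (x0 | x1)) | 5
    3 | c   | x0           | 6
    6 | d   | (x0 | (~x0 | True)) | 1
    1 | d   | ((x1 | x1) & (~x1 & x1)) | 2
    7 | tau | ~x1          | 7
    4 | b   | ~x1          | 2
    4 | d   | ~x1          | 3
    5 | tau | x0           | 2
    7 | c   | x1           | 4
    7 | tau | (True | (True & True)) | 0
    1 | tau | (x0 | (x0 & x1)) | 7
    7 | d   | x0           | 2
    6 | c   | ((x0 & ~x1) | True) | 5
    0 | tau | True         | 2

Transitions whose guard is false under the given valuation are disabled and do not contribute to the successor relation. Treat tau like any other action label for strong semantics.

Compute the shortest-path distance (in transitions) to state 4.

Layered search for 4:
  Layer 0: {0}
  Layer 1: {2}
  Layer 2: {4}
depth(4)=2, e.g. tau·b

Answer: 2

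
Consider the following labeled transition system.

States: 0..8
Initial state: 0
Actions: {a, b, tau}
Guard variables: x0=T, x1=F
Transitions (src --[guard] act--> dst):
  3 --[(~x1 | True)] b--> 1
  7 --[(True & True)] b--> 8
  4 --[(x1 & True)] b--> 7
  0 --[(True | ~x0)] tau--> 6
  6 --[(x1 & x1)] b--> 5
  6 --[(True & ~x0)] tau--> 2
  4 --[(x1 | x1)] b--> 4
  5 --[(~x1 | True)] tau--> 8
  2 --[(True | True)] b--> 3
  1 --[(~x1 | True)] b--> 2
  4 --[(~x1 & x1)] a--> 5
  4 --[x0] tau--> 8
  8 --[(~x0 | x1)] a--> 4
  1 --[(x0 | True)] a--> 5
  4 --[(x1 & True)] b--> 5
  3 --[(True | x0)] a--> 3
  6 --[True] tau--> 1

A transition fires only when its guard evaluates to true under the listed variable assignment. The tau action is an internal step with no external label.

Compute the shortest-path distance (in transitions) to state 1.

Breadth-first toward 1:
  depth 0: {0}
  depth 1: {6}
  depth 2: {1}
1 enters at depth 2; path tau·tau

Answer: 2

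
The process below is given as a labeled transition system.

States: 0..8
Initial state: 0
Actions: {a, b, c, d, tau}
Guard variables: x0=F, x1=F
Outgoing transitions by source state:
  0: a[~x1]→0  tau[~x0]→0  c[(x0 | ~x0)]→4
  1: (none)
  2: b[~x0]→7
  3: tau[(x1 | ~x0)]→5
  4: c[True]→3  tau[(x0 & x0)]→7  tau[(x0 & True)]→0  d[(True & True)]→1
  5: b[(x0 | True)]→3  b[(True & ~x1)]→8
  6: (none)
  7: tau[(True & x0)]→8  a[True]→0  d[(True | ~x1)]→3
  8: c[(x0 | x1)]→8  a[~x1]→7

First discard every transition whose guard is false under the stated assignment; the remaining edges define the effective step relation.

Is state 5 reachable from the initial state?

12 transition(s) survive guard evaluation.
Layer 0: {0}
Layer 1: {4}  total {0,4}
Layer 2: {1,3}  total {0,1,3,4}
Layer 3: {5}  total {0,1,3,4,5}
Layer 4: {8}  total {0,1,3,4,5,8}
Layer 5: {7}  total {0,1,3,4,5,7,8}
R = {0,1,3,4,5,7,8}
witness 5: c·c·tau

Answer: REACHABLE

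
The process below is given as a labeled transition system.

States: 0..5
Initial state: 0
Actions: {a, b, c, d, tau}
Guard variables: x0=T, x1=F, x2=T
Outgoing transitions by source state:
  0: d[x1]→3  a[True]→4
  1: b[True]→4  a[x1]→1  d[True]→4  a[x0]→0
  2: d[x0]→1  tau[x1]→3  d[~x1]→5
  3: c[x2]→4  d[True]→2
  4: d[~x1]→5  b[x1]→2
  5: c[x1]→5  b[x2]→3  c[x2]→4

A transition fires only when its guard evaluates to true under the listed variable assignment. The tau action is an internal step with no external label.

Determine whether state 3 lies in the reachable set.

Answer: REACHABLE

Trace:
11 transition(s) survive guard evaluation.
L0 = {0}
L1 = {4}  total {0,4}
L2 = {5}  total {0,4,5}
L3 = {3}  total {0,3,4,5}
L4 = {2}  total {0,2,3,4,5}
L5 = {1}  total {0,1,2,3,4,5}
Reach set: {0,1,2,3,4,5}
witness 3: a·d·b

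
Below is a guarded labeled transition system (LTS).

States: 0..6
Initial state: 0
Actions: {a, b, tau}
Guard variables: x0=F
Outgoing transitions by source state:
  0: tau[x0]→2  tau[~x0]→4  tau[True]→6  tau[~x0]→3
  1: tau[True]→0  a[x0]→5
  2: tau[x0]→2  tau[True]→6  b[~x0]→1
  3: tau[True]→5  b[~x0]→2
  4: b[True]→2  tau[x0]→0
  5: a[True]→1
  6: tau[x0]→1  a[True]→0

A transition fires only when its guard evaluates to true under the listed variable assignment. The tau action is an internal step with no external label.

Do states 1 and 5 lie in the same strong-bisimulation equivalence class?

Bisimulation quotient by refinement:
  round 0: {{0,1,2,3,4,5,6}}
  round 1: {{0,1},{2,3},{4},{5,6}}
  round 2: {{0},{1},{2},{3},{4},{5,6}}
  round 3: {{0},{1},{2},{3},{4},{5},{6}}
Fixed point at round 4; 7 class(es).
[1]={1}  [5]={5}

Answer: NOT BISIMILAR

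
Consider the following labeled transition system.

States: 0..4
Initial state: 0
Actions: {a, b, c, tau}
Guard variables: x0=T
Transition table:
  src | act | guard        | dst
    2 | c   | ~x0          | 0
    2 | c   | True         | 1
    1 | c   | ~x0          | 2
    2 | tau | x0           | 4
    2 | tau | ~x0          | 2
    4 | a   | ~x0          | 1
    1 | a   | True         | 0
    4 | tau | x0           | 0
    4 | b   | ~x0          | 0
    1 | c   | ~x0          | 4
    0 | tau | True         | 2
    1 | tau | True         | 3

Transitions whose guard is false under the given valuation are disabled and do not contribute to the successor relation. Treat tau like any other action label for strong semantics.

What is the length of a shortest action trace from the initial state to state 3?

BFS to 3:
  Layer 0: {0}
  Layer 1: {2}
  Layer 2: {1,4}
  Layer 3: {3}
3 enters at depth 3; path tau·c·tau

Answer: 3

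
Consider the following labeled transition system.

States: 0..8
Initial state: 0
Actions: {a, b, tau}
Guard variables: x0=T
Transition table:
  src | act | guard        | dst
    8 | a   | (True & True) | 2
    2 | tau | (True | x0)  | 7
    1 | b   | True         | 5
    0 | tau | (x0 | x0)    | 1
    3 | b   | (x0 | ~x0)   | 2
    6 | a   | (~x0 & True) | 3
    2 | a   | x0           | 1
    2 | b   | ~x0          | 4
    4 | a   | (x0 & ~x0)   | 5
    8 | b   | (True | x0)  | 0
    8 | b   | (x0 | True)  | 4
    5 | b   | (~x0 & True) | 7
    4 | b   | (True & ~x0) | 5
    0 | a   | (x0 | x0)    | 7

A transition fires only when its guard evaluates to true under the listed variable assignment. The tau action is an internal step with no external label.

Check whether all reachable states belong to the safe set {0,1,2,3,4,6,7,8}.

Answer: INVARIANT VIOLATED at state 5

Working:
Inv-set: {0,1,2,3,4,6,7,8}
R = {0,1,5,7}
  0: safe
  1: safe
  5: VIOLATES
  7: safe
counterexample path to 5: tau·b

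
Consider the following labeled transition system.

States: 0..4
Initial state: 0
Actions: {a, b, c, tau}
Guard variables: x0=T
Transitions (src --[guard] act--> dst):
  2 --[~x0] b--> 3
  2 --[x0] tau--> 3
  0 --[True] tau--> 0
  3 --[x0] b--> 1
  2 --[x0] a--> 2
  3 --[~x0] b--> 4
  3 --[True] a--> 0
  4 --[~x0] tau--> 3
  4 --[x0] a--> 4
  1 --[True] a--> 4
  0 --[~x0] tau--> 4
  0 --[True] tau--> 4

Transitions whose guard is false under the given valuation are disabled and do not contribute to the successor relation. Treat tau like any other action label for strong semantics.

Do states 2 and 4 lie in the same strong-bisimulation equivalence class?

Answer: NOT BISIMILAR

Analysis:
Compute ~ classes (split until stable):
  π0 = {{0,1,2,3,4}}
  π1 = {{0},{1,4},{2},{3}}
4 equivalence class(es) (converged in 2)
class of 2: {2}; class of 4: {1,4}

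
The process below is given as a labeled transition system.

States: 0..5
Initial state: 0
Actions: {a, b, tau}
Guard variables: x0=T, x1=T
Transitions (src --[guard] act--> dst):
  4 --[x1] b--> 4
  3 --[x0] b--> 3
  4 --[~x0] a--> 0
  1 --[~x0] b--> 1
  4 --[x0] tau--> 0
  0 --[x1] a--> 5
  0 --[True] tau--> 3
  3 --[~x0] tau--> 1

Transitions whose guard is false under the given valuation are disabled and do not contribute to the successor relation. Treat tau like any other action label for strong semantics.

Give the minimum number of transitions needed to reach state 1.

Answer: UNREACHABLE

Working:
Layered search for 1:
  depth 0: {0}
  depth 1: {3,5}
1 never appears.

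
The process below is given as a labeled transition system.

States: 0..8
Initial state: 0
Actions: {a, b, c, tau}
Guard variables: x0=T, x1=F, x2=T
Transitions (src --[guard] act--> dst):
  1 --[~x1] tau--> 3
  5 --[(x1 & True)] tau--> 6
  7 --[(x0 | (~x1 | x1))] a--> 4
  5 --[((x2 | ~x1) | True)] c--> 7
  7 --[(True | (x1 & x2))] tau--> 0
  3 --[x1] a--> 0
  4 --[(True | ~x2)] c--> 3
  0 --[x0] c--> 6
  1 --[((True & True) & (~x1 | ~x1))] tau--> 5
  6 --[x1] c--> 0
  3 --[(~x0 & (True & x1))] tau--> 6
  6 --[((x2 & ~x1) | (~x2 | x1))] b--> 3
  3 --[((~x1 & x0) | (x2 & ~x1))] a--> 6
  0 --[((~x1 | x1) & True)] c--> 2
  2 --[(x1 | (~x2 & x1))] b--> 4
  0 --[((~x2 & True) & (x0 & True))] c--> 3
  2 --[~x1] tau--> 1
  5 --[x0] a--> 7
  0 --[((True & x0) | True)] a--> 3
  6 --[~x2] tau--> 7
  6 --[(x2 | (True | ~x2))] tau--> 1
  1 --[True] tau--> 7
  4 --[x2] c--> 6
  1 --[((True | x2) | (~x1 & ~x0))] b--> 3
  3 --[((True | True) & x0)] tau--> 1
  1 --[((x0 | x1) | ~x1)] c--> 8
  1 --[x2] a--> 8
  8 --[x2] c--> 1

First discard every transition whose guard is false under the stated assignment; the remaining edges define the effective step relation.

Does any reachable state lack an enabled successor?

Answer: DEADLOCK-FREE

Trace:
R = {0,1,2,3,4,5,6,7,8}
  0: a→3  c→2  c→6  [deg 3]
  1: a→8  b→3  c→8  tau→3  tau→5  tau→7  [deg 6]
  2: tau→1  [deg 1]
  3: a→6  tau→1  [deg 2]
  4: c→3  c→6  [deg 2]
  5: a→7  c→7  [deg 2]
  6: b→3  tau→1  [deg 2]
  7: a→4  tau→0  [deg 2]
  8: c→1  [deg 1]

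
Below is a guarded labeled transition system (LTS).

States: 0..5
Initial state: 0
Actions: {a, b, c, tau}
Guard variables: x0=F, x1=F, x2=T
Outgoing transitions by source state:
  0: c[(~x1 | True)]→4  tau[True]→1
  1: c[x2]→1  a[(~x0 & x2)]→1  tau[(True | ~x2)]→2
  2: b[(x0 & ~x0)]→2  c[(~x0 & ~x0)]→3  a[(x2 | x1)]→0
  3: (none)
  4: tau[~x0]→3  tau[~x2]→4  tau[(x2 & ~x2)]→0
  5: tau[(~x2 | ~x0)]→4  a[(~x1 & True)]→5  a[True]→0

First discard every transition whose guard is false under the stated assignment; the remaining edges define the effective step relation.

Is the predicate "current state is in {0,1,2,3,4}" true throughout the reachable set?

Answer: INVARIANT HOLDS

Trace:
Allowed set {0,1,2,3,4}
Reach set: {0,1,2,3,4}
  0: ok
  1: ok
  2: ok
  3: ok
  4: ok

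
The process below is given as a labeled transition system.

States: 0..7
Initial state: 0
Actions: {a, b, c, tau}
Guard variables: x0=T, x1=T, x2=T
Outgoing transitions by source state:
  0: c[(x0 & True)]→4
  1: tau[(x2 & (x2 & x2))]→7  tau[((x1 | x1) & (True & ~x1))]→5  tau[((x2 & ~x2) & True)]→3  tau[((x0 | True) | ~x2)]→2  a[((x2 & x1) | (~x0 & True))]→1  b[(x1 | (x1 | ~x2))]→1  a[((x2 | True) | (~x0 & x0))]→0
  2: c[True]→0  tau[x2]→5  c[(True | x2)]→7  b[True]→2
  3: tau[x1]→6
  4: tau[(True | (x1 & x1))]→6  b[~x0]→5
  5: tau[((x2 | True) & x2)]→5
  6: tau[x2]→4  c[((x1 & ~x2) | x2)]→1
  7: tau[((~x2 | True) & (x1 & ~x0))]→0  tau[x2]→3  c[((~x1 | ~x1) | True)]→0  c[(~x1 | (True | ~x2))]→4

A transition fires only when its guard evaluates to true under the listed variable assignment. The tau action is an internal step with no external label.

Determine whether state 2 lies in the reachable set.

After dropping false guards: 18 live edges.
Layer 0: {0}
Layer 1: {4}  total {0,4}
Layer 2: {6}  total {0,4,6}
Layer 3: {1}  total {0,1,4,6}
Layer 4: {2,7}  total {0,1,2,4,6,7}
Layer 5: {3,5}  total {0,1,2,3,4,5,6,7}
R = {0,1,2,3,4,5,6,7}
Path to 2: c·tau·c·tau

Answer: REACHABLE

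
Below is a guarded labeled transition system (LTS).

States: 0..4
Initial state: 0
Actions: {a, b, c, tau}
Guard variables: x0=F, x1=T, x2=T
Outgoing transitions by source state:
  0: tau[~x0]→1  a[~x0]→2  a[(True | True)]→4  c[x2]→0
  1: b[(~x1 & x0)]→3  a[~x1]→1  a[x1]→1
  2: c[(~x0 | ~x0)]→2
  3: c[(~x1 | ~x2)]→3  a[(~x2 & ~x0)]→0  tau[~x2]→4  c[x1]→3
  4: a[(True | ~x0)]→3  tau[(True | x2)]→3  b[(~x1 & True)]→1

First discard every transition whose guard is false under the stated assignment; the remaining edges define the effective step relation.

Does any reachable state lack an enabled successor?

Reachable = {0,1,2,3,4}
  0: a→2  a→4  c→0  tau→1  [deg 4]
  1: a→1  [deg 1]
  2: c→2  [deg 1]
  3: c→3  [deg 1]
  4: a→3  tau→3  [deg 2]

Answer: DEADLOCK-FREE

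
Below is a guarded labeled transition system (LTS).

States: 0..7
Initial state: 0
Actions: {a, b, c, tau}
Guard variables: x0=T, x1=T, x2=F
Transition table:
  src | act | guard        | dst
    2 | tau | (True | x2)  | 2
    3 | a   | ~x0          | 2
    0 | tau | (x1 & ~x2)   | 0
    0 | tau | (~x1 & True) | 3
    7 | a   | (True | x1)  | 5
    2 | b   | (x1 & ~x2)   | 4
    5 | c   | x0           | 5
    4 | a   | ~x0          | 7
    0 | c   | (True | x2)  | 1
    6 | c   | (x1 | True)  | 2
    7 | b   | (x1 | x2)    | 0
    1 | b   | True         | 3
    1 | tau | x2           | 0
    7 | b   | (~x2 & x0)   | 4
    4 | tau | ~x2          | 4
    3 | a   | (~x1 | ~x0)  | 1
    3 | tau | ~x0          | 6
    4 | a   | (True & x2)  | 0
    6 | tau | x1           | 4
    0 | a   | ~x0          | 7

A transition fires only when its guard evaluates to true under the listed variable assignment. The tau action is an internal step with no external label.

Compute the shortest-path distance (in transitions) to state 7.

Breadth-first toward 7:
  L0 = {0}
  L1 = {1}
  L2 = {3}
7 never appears.

Answer: UNREACHABLE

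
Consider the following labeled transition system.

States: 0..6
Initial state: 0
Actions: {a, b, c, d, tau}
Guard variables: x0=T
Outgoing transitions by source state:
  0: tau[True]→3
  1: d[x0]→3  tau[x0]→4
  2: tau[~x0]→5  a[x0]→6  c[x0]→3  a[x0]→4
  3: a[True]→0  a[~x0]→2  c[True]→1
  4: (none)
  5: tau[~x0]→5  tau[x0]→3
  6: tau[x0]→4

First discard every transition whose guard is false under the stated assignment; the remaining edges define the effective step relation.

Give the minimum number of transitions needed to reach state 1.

Layered search for 1:
  L0 = {0}
  L1 = {3}
  L2 = {1}
1 enters at depth 2; path tau·c

Answer: 2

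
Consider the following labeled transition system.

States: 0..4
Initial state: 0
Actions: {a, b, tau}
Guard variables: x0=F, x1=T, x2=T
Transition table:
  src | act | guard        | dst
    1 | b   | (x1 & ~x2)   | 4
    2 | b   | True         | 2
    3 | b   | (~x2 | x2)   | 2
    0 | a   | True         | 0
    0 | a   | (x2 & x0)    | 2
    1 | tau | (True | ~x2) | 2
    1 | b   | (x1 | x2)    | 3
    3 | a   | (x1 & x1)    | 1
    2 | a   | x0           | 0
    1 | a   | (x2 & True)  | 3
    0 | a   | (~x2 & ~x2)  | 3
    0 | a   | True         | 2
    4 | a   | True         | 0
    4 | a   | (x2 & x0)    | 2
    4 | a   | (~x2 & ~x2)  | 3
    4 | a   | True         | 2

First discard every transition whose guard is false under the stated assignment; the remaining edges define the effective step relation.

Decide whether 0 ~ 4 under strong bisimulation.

Answer: BISIMILAR

Trace:
Bisimulation quotient by refinement:
  round 0: {{0,1,2,3,4}}
  round 1: {{0,4},{1},{2},{3}}
4 equivalence class(es) (converged in 2)
[0]={0,4}  [4]={0,4}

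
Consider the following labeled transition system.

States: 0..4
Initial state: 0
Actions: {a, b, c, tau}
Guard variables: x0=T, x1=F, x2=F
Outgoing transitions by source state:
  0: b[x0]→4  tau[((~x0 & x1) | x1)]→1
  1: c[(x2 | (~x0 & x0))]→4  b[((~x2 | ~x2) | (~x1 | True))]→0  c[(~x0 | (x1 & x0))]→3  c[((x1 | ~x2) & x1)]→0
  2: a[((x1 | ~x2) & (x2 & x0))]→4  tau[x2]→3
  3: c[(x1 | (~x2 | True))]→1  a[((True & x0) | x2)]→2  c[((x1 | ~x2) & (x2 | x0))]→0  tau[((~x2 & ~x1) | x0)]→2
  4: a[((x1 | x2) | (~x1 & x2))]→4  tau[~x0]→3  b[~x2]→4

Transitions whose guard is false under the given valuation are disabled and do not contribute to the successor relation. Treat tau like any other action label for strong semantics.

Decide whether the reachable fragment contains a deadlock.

Answer: DEADLOCK-FREE

Trace:
Reachable = {0,4}
  0: b→4  [deg 1]
  4: b→4  [deg 1]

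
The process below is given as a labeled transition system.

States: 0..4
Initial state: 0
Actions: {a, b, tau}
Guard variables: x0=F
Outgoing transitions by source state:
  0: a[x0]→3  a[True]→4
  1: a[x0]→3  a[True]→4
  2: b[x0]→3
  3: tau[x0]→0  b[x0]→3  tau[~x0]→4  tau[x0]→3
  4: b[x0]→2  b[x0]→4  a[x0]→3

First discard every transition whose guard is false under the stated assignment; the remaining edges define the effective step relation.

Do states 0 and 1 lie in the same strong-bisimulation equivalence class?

Refine partition for ~:
  round 0: {{0,1,2,3,4}}
  round 1: {{0,1},{2,4},{3}}
Fixed point at round 2; 3 class(es).
[0]={0,1}  [1]={0,1}

Answer: BISIMILAR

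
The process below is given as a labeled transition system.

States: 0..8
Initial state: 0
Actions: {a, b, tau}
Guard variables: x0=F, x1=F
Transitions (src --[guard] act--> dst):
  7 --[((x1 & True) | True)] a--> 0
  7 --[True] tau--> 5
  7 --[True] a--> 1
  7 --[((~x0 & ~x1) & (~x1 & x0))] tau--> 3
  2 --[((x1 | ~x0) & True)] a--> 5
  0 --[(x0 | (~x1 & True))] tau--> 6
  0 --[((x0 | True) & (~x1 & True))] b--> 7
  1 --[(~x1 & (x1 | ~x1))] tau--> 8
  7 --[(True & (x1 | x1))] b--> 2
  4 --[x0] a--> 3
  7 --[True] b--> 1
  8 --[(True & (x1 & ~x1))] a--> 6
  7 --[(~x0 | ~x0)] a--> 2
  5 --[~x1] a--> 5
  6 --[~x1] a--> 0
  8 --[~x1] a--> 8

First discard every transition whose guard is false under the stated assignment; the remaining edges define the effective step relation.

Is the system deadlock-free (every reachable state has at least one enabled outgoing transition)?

Answer: DEADLOCK-FREE

Analysis:
Reach set: {0,1,2,5,6,7,8}
  0: b→7  tau→6  [2 out]
  1: tau→8  [1 out]
  2: a→5  [1 out]
  5: a→5  [1 out]
  6: a→0  [1 out]
  7: a→0  a→1  a→2  b→1  tau→5  [5 out]
  8: a→8  [1 out]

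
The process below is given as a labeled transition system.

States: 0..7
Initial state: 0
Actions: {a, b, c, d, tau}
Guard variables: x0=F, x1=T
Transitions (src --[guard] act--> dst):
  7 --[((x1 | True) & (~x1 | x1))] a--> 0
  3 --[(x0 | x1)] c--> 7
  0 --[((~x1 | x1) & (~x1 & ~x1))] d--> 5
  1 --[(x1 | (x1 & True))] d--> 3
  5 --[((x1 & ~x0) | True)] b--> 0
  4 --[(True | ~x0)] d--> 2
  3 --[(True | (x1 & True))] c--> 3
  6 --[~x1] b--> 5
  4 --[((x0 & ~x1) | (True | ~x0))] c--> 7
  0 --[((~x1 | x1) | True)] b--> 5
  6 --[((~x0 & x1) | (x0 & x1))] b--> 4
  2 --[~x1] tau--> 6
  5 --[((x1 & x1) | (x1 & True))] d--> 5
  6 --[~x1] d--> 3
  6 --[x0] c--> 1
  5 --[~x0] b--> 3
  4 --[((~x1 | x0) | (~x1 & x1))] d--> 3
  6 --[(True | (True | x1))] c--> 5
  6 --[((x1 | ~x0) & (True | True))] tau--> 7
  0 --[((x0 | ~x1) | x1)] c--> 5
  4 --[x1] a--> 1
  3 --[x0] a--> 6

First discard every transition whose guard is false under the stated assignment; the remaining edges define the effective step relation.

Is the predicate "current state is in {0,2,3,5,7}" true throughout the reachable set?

Answer: INVARIANT HOLDS

Analysis:
Allowed set {0,2,3,5,7}
Reach set: {0,3,5,7}
  0: ✓
  3: ✓
  5: ✓
  7: ✓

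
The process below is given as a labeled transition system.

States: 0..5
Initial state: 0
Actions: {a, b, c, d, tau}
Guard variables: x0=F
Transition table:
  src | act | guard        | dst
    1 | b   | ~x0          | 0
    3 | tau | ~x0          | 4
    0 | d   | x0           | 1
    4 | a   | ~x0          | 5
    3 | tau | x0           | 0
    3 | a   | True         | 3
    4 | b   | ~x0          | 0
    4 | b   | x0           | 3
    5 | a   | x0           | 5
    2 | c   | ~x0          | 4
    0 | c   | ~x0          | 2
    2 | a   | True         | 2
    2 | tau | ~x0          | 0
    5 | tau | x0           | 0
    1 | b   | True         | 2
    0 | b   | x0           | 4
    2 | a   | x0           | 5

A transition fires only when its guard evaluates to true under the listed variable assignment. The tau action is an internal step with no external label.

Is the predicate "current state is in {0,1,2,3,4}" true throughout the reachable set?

Inv-set: {0,1,2,3,4}
Reachable = {0,2,4,5}
  0: ok
  2: ok
  4: ok
  5: VIOLATES
witness against invariant: c·c·a → 5

Answer: INVARIANT VIOLATED at state 5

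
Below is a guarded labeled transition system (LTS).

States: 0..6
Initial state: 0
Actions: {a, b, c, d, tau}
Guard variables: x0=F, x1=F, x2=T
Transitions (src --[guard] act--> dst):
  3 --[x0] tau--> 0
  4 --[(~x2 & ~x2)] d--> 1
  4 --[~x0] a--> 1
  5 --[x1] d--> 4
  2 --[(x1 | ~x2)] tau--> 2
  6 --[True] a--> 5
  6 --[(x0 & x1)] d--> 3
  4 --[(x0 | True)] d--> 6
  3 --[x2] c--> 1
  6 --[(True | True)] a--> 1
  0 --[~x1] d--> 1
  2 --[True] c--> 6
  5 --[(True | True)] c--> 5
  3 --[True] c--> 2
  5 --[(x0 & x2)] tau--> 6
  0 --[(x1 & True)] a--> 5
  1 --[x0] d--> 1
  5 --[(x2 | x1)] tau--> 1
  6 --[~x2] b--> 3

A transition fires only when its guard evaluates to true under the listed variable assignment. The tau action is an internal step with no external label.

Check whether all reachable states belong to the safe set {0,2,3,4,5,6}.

Allowed set {0,2,3,4,5,6}
Reach set: {0,1}
  0: ✓
  1: VIOLATES
counterexample path to 1: d

Answer: INVARIANT VIOLATED at state 1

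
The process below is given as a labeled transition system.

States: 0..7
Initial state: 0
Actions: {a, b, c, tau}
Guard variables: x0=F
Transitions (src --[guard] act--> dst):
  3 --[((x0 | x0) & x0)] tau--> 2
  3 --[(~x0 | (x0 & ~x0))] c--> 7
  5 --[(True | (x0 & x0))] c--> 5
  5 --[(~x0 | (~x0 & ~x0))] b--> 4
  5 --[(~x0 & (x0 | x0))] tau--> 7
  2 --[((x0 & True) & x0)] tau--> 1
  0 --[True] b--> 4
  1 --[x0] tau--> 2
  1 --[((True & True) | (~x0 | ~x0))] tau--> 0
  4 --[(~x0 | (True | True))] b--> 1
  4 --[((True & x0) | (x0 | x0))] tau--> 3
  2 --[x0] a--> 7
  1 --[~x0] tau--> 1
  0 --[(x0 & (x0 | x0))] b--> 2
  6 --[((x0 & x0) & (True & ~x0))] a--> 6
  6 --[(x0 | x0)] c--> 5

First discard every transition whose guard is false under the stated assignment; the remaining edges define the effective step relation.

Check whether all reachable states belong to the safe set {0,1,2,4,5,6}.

Answer: INVARIANT HOLDS

Working:
Safe = {0,1,2,4,5,6}
R = {0,1,4}
  0: safe
  1: safe
  4: safe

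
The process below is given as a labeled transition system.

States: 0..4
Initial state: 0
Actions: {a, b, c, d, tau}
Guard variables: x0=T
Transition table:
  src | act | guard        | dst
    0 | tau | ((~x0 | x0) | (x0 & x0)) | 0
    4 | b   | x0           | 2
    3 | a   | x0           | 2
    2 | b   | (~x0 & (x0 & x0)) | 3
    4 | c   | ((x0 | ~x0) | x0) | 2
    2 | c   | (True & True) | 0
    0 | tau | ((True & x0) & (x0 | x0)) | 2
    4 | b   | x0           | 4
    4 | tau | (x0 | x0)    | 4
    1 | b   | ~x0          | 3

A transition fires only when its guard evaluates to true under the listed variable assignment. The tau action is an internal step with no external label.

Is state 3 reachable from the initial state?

Guard filter leaves 8 enabled edge(s).
L0 = {0}
L1 = {2}  now seen {0,2}
R = {0,2}

Answer: UNREACHABLE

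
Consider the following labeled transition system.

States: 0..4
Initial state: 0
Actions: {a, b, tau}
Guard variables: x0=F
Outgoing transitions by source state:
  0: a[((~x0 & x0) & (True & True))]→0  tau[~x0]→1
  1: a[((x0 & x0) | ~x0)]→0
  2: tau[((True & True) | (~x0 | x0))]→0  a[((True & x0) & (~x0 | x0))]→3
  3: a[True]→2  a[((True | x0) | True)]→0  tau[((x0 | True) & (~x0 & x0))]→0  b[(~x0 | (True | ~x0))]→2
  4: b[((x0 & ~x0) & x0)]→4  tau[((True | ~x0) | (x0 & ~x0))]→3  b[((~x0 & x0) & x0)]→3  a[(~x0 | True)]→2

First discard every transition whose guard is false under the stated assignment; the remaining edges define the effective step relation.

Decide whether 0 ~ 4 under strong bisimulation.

Refine partition for ~:
  π0 = {{0,1,2,3,4}}
  π1 = {{0,2},{1},{3},{4}}
  π2 = {{0},{1},{2},{3},{4}}
Fixed point at round 3; 5 class(es).
[0]={0}  [4]={4}

Answer: NOT BISIMILAR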